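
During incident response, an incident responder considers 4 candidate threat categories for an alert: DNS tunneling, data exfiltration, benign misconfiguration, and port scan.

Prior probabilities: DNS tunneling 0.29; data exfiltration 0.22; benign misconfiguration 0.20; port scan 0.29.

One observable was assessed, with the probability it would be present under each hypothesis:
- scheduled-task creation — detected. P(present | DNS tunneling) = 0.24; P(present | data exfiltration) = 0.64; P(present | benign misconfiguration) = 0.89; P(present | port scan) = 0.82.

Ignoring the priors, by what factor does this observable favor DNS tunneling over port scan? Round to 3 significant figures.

Likelihood of this observable under each hypothesis:
  DNS tunneling: 0.24
  port scan: 0.82
Bayes factor = 0.24 / 0.82 ≈ 0.293

0.293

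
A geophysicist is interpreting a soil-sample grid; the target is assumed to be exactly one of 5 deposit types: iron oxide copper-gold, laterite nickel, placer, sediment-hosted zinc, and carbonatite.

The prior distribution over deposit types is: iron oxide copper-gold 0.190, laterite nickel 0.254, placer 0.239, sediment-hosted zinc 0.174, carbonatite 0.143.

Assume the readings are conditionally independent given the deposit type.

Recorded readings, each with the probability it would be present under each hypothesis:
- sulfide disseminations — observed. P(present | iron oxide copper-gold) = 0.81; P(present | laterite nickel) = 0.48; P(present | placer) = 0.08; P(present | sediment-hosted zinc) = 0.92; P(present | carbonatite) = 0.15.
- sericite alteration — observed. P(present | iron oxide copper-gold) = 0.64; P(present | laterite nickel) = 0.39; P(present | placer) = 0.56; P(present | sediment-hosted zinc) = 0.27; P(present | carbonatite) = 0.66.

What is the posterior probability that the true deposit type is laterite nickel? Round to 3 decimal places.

By Bayes' rule with conditional independence, the unnormalized weight for each hypothesis is prior × ∏ likelihoods:
  iron oxide copper-gold: 0.190 × 0.81 × 0.64 = 0.098496
  laterite nickel: 0.254 × 0.48 × 0.39 = 0.047549
  placer: 0.239 × 0.08 × 0.56 = 0.010707
  sediment-hosted zinc: 0.174 × 0.92 × 0.27 = 0.043222
  carbonatite: 0.143 × 0.15 × 0.66 = 0.014157
Normalizing constant Z = 0.098496 + 0.047549 + 0.010707 + 0.043222 + 0.014157 = 0.21413.
P(laterite nickel | evidence) = 0.047549 / 0.21413 ≈ 0.222.

0.222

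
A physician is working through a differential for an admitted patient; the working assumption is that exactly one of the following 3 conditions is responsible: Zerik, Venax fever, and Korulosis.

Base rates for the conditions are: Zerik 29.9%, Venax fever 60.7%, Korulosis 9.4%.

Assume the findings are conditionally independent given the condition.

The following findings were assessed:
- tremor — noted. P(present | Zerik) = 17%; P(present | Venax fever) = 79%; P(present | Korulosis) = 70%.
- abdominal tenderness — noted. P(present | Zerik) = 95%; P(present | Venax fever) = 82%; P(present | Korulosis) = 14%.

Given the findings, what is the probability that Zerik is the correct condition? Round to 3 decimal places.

Multiply each prior by the joint likelihood of the evidence pattern:
  Zerik: 0.299 × 0.17 × 0.95 = 0.048288
  Venax fever: 0.607 × 0.79 × 0.82 = 0.39321
  Korulosis: 0.094 × 0.70 × 0.14 = 0.009212
Normalizing constant Z = 0.048288 + 0.39321 + 0.009212 = 0.45072.
P(Zerik | evidence) = 0.048288 / 0.45072 ≈ 0.107.

0.107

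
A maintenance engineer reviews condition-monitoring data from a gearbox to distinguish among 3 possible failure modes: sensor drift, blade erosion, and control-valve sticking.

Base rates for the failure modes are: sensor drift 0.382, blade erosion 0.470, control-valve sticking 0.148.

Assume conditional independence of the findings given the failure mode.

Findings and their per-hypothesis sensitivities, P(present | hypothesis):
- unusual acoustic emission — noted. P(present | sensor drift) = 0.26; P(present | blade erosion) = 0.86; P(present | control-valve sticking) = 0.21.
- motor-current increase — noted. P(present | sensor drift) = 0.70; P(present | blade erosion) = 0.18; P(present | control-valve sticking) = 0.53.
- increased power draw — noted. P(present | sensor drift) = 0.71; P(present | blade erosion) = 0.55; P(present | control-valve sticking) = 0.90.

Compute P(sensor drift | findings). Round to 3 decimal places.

0.474

By Bayes' rule with conditional independence, the unnormalized weight for each hypothesis is prior × ∏ likelihoods:
  sensor drift: 0.382 × 0.26 × 0.70 × 0.71 = 0.049362
  blade erosion: 0.470 × 0.86 × 0.18 × 0.55 = 0.040016
  control-valve sticking: 0.148 × 0.21 × 0.53 × 0.90 = 0.014825
Marginal likelihood of the evidence = 0.1042.
P(sensor drift | evidence) = 0.049362 / 0.1042 ≈ 0.474.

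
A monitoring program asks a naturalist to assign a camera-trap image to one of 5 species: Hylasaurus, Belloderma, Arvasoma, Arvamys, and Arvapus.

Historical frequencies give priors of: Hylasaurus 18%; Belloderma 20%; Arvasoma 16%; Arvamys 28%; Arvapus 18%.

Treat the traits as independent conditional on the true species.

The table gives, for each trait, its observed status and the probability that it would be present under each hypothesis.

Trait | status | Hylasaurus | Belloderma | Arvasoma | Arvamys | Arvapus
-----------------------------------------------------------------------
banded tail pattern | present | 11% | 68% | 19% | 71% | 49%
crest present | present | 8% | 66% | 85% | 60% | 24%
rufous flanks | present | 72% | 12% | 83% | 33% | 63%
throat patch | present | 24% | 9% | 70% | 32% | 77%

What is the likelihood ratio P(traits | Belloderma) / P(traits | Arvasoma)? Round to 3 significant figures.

0.0517

Joint likelihood of the trait pattern under each hypothesis:
  Belloderma: 0.68 × 0.66 × 0.12 × 0.09 = 0.004847
  Arvasoma: 0.19 × 0.85 × 0.83 × 0.70 = 0.093831
Bayes factor = 0.004847 / 0.093831 ≈ 0.0517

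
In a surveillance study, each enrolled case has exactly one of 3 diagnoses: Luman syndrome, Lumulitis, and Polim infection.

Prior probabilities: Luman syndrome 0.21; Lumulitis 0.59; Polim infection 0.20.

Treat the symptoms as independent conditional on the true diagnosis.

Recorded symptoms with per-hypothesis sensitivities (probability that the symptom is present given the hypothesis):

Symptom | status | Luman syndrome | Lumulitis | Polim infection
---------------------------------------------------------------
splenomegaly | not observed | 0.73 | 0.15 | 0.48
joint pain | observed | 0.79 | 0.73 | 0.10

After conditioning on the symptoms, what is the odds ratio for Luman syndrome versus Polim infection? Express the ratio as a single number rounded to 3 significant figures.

4.31

The normalizing constant cancels in an odds ratio, so compute prior × likelihood for the two hypotheses only (using 1 − P(present | H) for each absent symptom):
  Luman syndrome: 0.21 × (1 − 0.73) × 0.79 = 0.044793
  Polim infection: 0.20 × (1 − 0.48) × 0.10 = 0.0104
Posterior odds = 0.044793 / 0.0104 ≈ 4.31.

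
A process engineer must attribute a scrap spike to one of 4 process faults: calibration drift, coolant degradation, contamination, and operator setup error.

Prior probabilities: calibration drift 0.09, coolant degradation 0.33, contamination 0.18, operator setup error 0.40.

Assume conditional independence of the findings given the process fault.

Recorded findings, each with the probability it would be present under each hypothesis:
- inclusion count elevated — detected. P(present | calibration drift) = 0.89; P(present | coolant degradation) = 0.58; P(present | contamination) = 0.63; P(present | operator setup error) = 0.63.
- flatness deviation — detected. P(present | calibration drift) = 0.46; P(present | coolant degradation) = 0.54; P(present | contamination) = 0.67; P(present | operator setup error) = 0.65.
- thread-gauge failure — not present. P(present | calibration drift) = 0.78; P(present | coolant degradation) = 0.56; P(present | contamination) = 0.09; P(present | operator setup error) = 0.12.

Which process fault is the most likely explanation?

operator setup error

By Bayes' rule with conditional independence, the unnormalized weight for each hypothesis is prior × ∏ likelihoods (using 1 − P(present | H) for each absent finding):
  calibration drift: 0.09 × 0.89 × 0.46 × (1 − 0.78) = 0.0081061
  coolant degradation: 0.33 × 0.58 × 0.54 × (1 − 0.56) = 0.045477
  contamination: 0.18 × 0.63 × 0.67 × (1 − 0.09) = 0.06914
  operator setup error: 0.40 × 0.63 × 0.65 × (1 − 0.12) = 0.14414
Marginal likelihood of the evidence = 0.26687.
P(calibration drift | evidence) ≈ 0.0081061 / 0.26687 ≈ 0.030
P(coolant degradation | evidence) ≈ 0.045477 / 0.26687 ≈ 0.170
P(contamination | evidence) ≈ 0.06914 / 0.26687 ≈ 0.259
P(operator setup error | evidence) ≈ 0.14414 / 0.26687 ≈ 0.540
The largest is 0.540, so operator setup error is most probable.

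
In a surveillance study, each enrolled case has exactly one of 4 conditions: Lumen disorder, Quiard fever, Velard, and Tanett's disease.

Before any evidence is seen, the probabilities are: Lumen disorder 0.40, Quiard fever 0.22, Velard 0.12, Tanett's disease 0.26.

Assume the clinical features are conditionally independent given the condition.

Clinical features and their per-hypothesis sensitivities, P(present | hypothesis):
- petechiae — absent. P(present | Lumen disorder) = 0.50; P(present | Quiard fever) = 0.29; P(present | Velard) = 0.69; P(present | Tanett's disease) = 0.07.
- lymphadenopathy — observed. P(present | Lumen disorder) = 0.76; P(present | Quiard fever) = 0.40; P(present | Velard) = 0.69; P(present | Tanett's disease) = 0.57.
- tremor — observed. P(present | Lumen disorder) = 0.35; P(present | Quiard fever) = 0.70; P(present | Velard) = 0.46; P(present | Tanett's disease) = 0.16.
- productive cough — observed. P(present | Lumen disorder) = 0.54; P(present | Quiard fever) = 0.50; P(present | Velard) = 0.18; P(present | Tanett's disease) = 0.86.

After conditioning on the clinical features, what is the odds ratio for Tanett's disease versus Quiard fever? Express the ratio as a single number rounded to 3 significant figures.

0.867

Unnormalized posterior weight (prior times the clinical feature likelihoods) for each of the two hypotheses (using 1 − P(present | H) for each absent clinical feature):
  Tanett's disease: 0.26 × (1 − 0.07) × 0.57 × 0.16 × 0.86 = 0.018965
  Quiard fever: 0.22 × (1 − 0.29) × 0.40 × 0.70 × 0.50 = 0.021868
Posterior odds = 0.018965 / 0.021868 ≈ 0.867.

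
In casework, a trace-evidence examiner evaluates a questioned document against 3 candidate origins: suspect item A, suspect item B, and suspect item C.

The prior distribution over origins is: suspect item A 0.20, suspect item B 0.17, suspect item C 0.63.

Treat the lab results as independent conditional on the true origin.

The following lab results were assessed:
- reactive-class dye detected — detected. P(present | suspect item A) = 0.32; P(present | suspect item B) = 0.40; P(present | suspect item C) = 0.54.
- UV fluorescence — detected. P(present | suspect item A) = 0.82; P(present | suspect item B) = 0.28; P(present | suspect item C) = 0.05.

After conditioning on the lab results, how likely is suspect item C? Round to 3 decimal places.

For each hypothesis, the unnormalized posterior weight is prior × product of the lab result likelihoods:
  suspect item A: 0.20 × 0.32 × 0.82 = 0.05248
  suspect item B: 0.17 × 0.40 × 0.28 = 0.01904
  suspect item C: 0.63 × 0.54 × 0.05 = 0.01701
Normalizing constant Z = 0.05248 + 0.01904 + 0.01701 = 0.08853.
P(suspect item C | evidence) = 0.01701 / 0.08853 ≈ 0.192.

0.192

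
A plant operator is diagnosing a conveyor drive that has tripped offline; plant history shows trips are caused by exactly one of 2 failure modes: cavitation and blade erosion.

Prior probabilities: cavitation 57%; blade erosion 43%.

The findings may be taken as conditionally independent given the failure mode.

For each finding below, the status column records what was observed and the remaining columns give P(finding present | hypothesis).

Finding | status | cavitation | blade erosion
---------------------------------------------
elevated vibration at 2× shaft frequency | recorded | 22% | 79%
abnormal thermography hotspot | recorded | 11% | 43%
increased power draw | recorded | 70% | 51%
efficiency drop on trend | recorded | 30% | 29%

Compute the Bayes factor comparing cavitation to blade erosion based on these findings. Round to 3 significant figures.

Take the product of per-finding likelihoods under each hypothesis, then divide.
  cavitation: 0.22 × 0.11 × 0.70 × 0.30 = 0.005082
  blade erosion: 0.79 × 0.43 × 0.51 × 0.29 = 0.050242
Bayes factor = 0.005082 / 0.050242 ≈ 0.101

0.101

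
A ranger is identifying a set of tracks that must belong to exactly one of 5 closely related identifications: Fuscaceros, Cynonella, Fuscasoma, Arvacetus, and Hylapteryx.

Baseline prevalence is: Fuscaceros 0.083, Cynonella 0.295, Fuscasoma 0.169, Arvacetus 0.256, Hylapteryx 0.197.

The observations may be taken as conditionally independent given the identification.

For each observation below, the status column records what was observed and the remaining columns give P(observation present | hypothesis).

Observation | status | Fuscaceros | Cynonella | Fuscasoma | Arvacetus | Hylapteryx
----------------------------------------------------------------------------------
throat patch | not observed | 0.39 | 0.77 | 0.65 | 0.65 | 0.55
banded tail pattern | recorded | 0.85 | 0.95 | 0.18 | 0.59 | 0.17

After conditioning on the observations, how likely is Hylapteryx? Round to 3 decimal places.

By Bayes' rule with conditional independence, the unnormalized weight for each hypothesis is prior × ∏ likelihoods (using 1 − P(present | H) for each absent observation):
  Fuscaceros: 0.083 × (1 − 0.39) × 0.85 = 0.043035
  Cynonella: 0.295 × (1 − 0.77) × 0.95 = 0.064457
  Fuscasoma: 0.169 × (1 − 0.65) × 0.18 = 0.010647
  Arvacetus: 0.256 × (1 − 0.65) × 0.59 = 0.052864
  Hylapteryx: 0.197 × (1 − 0.55) × 0.17 = 0.015071
Normalizing constant Z = 0.043035 + 0.064457 + 0.010647 + 0.052864 + 0.015071 = 0.18607.
P(Hylapteryx | evidence) = 0.015071 / 0.18607 ≈ 0.081.

0.081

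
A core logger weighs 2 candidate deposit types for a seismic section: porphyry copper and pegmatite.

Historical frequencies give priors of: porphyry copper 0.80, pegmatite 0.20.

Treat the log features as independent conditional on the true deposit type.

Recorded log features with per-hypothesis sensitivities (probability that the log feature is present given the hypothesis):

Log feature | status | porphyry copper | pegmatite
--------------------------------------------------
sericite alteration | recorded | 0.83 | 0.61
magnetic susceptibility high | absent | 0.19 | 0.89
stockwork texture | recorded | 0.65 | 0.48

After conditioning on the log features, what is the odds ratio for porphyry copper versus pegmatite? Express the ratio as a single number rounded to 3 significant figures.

The normalizing constant cancels in an odds ratio, so compute prior × likelihood for the two hypotheses only (using 1 − P(present | H) for each absent log feature):
  porphyry copper: 0.80 × 0.83 × (1 − 0.19) × 0.65 = 0.3496
  pegmatite: 0.20 × 0.61 × (1 − 0.89) × 0.48 = 0.0064416
Posterior odds = 0.3496 / 0.0064416 ≈ 54.3.

54.3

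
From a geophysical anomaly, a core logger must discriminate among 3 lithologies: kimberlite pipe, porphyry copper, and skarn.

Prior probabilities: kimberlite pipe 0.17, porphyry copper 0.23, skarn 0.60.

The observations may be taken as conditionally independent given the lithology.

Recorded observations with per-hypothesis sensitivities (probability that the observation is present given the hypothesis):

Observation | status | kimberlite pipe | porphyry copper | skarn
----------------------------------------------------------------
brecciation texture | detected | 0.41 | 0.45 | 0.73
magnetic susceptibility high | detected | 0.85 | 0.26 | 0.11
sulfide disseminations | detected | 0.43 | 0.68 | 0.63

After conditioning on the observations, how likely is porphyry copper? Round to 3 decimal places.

By Bayes' rule with conditional independence, the unnormalized weight for each hypothesis is prior × ∏ likelihoods:
  kimberlite pipe: 0.17 × 0.41 × 0.85 × 0.43 = 0.025475
  porphyry copper: 0.23 × 0.45 × 0.26 × 0.68 = 0.018299
  skarn: 0.60 × 0.73 × 0.11 × 0.63 = 0.030353
The unnormalized weights sum to 0.074128.
P(porphyry copper | evidence) = 0.018299 / 0.074128 ≈ 0.247.

0.247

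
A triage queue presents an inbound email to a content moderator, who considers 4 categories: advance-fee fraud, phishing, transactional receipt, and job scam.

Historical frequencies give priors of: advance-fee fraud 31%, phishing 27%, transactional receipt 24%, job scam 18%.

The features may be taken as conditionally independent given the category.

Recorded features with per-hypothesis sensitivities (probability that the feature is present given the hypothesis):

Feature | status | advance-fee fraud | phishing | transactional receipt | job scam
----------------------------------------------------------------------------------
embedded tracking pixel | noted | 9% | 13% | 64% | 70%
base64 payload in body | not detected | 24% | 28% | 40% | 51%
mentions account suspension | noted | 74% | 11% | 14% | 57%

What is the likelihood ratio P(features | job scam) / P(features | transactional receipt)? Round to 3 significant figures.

The Bayes factor is the ratio of the joint likelihoods of the feature pattern under the two hypotheses (using 1 − P(present | H) for each absent feature).
  job scam: 0.70 × (1 − 0.51) × 0.57 = 0.19551
  transactional receipt: 0.64 × (1 − 0.40) × 0.14 = 0.05376
Bayes factor = 0.19551 / 0.05376 ≈ 3.64

3.64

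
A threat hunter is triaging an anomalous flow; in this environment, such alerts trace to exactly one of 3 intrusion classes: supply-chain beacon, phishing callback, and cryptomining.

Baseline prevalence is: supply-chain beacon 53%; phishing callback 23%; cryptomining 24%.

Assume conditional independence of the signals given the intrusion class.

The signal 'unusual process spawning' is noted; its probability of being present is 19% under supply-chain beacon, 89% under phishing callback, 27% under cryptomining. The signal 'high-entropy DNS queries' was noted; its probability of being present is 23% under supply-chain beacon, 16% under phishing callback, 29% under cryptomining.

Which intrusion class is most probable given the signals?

phishing callback

For each hypothesis, the unnormalized posterior weight is prior × product of the signal likelihoods:
  supply-chain beacon: 0.53 × 0.19 × 0.23 = 0.023161
  phishing callback: 0.23 × 0.89 × 0.16 = 0.032752
  cryptomining: 0.24 × 0.27 × 0.29 = 0.018792
The unnormalized weights sum to 0.074705.
P(supply-chain beacon | evidence) ≈ 0.023161 / 0.074705 ≈ 0.310
P(phishing callback | evidence) ≈ 0.032752 / 0.074705 ≈ 0.438
P(cryptomining | evidence) ≈ 0.018792 / 0.074705 ≈ 0.252
The largest is 0.438, so phishing callback is most probable.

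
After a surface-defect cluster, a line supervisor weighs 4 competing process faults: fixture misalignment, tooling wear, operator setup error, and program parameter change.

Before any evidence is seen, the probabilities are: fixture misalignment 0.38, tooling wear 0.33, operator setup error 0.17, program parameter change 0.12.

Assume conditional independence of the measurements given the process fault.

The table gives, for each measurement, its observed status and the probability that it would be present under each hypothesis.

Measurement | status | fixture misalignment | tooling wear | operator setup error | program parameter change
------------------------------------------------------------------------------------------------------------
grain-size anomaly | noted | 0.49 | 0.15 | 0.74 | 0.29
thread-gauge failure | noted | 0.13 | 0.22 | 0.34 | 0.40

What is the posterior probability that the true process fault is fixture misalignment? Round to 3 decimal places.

0.264

For each hypothesis, the unnormalized posterior weight is prior × product of the measurement likelihoods:
  fixture misalignment: 0.38 × 0.49 × 0.13 = 0.024206
  tooling wear: 0.33 × 0.15 × 0.22 = 0.01089
  operator setup error: 0.17 × 0.74 × 0.34 = 0.042772
  program parameter change: 0.12 × 0.29 × 0.40 = 0.01392
The unnormalized weights sum to 0.091788.
P(fixture misalignment | evidence) = 0.024206 / 0.091788 ≈ 0.264.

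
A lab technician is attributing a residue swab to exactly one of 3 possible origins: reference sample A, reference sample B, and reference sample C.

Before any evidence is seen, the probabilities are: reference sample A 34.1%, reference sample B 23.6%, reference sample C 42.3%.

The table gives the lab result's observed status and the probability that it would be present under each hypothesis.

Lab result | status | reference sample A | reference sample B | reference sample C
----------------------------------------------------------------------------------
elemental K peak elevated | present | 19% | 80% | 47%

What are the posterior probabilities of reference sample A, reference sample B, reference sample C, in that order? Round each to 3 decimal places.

0.143, 0.417, 0.439

Multiply each prior by the likelihood of the lab result:
  reference sample A: 0.341 × 0.19 = 0.06479
  reference sample B: 0.236 × 0.80 = 0.1888
  reference sample C: 0.423 × 0.47 = 0.19881
Marginal likelihood of the evidence = 0.4524.
P(reference sample A | evidence) = 0.06479 / 0.4524 ≈ 0.143
P(reference sample B | evidence) = 0.1888 / 0.4524 ≈ 0.417
P(reference sample C | evidence) = 0.19881 / 0.4524 ≈ 0.439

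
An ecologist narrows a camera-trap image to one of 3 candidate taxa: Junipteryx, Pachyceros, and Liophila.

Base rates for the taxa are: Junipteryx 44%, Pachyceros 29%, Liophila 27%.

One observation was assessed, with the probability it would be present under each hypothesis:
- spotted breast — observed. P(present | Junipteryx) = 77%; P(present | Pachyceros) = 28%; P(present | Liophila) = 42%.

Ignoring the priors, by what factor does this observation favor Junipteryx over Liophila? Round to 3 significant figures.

Likelihood of this observation under each hypothesis:
  Junipteryx: 0.77
  Liophila: 0.42
Bayes factor = 0.77 / 0.42 ≈ 1.83

1.83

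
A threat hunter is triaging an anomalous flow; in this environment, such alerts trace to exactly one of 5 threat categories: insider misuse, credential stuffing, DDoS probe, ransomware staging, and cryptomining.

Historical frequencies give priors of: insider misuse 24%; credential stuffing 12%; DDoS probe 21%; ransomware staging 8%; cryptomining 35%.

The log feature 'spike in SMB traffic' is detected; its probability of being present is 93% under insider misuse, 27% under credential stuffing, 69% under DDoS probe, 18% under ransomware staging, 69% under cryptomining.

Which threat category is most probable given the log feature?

Multiply each prior by the likelihood of the log feature:
  insider misuse: 0.24 × 0.93 = 0.2232
  credential stuffing: 0.12 × 0.27 = 0.0324
  DDoS probe: 0.21 × 0.69 = 0.1449
  ransomware staging: 0.08 × 0.18 = 0.0144
  cryptomining: 0.35 × 0.69 = 0.2415
Marginal likelihood of the evidence = 0.6564.
P(insider misuse | evidence) ≈ 0.2232 / 0.6564 ≈ 0.340
P(credential stuffing | evidence) ≈ 0.0324 / 0.6564 ≈ 0.049
P(DDoS probe | evidence) ≈ 0.1449 / 0.6564 ≈ 0.221
P(ransomware staging | evidence) ≈ 0.0144 / 0.6564 ≈ 0.022
P(cryptomining | evidence) ≈ 0.2415 / 0.6564 ≈ 0.368
The largest is 0.368, so cryptomining is most probable.

cryptomining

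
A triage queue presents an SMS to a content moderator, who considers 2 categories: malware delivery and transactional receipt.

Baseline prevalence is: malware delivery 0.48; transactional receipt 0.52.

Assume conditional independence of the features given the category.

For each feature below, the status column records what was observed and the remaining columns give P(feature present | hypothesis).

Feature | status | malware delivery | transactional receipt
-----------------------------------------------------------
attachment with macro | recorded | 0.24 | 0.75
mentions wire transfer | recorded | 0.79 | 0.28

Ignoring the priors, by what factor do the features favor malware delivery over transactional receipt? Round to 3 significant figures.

0.903

The Bayes factor is the ratio of the joint likelihoods of the feature pattern under the two hypotheses.
  malware delivery: 0.24 × 0.79 = 0.1896
  transactional receipt: 0.75 × 0.28 = 0.21
Bayes factor = 0.1896 / 0.21 ≈ 0.903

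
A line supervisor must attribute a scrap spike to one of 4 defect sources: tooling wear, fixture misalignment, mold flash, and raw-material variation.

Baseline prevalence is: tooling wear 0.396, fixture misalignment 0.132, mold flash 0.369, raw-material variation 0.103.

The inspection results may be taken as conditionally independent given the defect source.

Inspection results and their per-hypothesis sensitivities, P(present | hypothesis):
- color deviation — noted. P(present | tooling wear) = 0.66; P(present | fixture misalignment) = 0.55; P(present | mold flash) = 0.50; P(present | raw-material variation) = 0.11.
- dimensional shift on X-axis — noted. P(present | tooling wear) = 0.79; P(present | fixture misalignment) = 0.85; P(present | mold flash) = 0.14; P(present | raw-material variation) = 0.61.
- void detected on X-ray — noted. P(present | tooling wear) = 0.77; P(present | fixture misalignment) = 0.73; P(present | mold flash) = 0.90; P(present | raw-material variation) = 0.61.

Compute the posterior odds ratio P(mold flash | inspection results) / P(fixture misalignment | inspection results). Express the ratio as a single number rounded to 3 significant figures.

0.516

The normalizing constant cancels in an odds ratio, so compute prior × likelihood for the two hypotheses only:
  mold flash: 0.369 × 0.50 × 0.14 × 0.90 = 0.023247
  fixture misalignment: 0.132 × 0.55 × 0.85 × 0.73 = 0.045048
Odds(mold flash : fixture misalignment) = 0.023247 / 0.045048 ≈ 0.516.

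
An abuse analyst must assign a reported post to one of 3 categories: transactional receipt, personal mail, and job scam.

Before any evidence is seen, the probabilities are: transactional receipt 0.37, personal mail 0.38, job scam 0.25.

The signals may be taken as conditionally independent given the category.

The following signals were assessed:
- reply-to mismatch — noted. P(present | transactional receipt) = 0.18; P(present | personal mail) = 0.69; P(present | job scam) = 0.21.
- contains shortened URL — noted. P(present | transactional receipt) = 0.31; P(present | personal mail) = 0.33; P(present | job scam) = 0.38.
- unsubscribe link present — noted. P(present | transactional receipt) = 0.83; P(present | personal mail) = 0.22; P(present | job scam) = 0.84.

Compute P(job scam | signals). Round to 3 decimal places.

0.317

By Bayes' rule with conditional independence, the unnormalized weight for each hypothesis is prior × ∏ likelihoods:
  transactional receipt: 0.37 × 0.18 × 0.31 × 0.83 = 0.017136
  personal mail: 0.38 × 0.69 × 0.33 × 0.22 = 0.019036
  job scam: 0.25 × 0.21 × 0.38 × 0.84 = 0.016758
The unnormalized weights sum to 0.05293.
P(job scam | evidence) = 0.016758 / 0.05293 ≈ 0.317.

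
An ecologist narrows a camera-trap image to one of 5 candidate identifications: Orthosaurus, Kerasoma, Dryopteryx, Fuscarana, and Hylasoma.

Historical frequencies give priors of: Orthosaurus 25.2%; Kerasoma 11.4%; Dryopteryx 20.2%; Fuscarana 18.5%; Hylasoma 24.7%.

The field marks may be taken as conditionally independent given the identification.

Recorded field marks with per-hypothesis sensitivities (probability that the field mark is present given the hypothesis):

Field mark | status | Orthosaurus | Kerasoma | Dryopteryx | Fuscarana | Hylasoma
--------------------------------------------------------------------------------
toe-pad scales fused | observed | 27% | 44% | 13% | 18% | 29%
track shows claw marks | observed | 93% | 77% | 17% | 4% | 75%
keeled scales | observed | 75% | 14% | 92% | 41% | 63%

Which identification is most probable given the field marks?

For each hypothesis, the unnormalized posterior weight is prior × product of the field mark likelihoods:
  Orthosaurus: 0.252 × 0.27 × 0.93 × 0.75 = 0.047458
  Kerasoma: 0.114 × 0.44 × 0.77 × 0.14 = 0.0054072
  Dryopteryx: 0.202 × 0.13 × 0.17 × 0.92 = 0.0041071
  Fuscarana: 0.185 × 0.18 × 0.04 × 0.41 = 0.00054612
  Hylasoma: 0.247 × 0.29 × 0.75 × 0.63 = 0.033845
Normalizing constant Z = 0.047458 + 0.0054072 + 0.0041071 + 0.00054612 + 0.033845 = 0.091364.
P(Orthosaurus | evidence) ≈ 0.047458 / 0.091364 ≈ 0.519
P(Kerasoma | evidence) ≈ 0.0054072 / 0.091364 ≈ 0.059
P(Dryopteryx | evidence) ≈ 0.0041071 / 0.091364 ≈ 0.045
P(Fuscarana | evidence) ≈ 0.00054612 / 0.091364 ≈ 0.006
P(Hylasoma | evidence) ≈ 0.033845 / 0.091364 ≈ 0.370
The largest is 0.519, so Orthosaurus is most probable.

Orthosaurus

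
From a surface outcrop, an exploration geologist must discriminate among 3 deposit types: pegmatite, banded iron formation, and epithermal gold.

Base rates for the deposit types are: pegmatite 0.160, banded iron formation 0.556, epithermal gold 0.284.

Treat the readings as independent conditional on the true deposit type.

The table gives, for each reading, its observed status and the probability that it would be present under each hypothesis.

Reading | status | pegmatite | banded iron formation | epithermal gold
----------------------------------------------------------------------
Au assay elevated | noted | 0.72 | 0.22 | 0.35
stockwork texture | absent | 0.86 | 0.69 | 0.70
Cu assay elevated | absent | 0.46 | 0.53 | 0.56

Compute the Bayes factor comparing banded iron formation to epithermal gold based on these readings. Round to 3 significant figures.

Take the product of per-reading likelihoods under each hypothesis (using 1 − P(present | H) for each absent reading), then divide.
  banded iron formation: 0.22 × (1 − 0.69) × (1 − 0.53) = 0.032054
  epithermal gold: 0.35 × (1 − 0.70) × (1 − 0.56) = 0.0462
Bayes factor = 0.032054 / 0.0462 ≈ 0.694

0.694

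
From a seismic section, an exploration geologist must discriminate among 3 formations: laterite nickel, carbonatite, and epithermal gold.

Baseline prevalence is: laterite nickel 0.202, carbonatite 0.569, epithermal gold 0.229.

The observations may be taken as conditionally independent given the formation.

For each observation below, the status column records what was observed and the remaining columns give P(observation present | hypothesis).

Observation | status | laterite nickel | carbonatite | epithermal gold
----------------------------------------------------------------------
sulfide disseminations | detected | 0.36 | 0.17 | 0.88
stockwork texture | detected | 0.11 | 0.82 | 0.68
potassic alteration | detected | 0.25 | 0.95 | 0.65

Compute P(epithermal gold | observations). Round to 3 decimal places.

By Bayes' rule with conditional independence, the unnormalized weight for each hypothesis is prior × ∏ likelihoods:
  laterite nickel: 0.202 × 0.36 × 0.11 × 0.25 = 0.0019998
  carbonatite: 0.569 × 0.17 × 0.82 × 0.95 = 0.075353
  epithermal gold: 0.229 × 0.88 × 0.68 × 0.65 = 0.089072
Normalizing constant Z = 0.0019998 + 0.075353 + 0.089072 = 0.16642.
P(epithermal gold | evidence) = 0.089072 / 0.16642 ≈ 0.535.

0.535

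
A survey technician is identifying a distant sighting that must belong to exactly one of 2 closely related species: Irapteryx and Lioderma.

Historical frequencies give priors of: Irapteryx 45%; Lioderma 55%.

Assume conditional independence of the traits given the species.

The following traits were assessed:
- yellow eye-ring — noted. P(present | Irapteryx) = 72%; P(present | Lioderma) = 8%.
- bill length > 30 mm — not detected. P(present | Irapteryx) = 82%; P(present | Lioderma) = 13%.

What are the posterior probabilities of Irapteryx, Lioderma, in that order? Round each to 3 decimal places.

0.604, 0.396

By Bayes' rule with conditional independence, the unnormalized weight for each hypothesis is prior × ∏ likelihoods (using 1 − P(present | H) for each absent trait):
  Irapteryx: 0.45 × 0.72 × (1 − 0.82) = 0.05832
  Lioderma: 0.55 × 0.08 × (1 − 0.13) = 0.03828
Normalizing constant Z = 0.05832 + 0.03828 = 0.0966.
P(Irapteryx | evidence) = 0.05832 / 0.0966 ≈ 0.604
P(Lioderma | evidence) = 0.03828 / 0.0966 ≈ 0.396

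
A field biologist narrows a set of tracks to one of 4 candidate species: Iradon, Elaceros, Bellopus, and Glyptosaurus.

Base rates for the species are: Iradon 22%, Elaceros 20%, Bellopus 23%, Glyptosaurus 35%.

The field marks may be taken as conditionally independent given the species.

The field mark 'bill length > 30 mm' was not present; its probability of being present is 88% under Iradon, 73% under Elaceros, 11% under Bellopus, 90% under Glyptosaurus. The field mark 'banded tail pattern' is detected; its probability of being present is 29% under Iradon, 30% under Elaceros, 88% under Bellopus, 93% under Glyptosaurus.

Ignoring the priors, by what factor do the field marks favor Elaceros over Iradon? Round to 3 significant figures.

Joint likelihood of the field mark pattern under each hypothesis (using 1 − P(present | H) for each absent field mark):
  Elaceros: (1 − 0.73) × 0.30 = 0.081
  Iradon: (1 − 0.88) × 0.29 = 0.0348
Bayes factor = 0.081 / 0.0348 ≈ 2.33

2.33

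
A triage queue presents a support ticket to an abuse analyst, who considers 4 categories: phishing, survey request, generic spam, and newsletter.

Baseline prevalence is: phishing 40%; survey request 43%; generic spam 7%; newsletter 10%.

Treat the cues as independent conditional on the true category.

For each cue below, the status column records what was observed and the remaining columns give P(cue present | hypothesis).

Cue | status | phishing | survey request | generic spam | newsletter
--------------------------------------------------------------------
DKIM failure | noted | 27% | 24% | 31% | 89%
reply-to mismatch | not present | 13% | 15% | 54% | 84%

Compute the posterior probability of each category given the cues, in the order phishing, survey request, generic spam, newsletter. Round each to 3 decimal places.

0.456, 0.426, 0.048, 0.069

Multiply each prior by the joint likelihood of the cue pattern (using 1 − P(present | H) for each absent cue):
  phishing: 0.40 × 0.27 × (1 − 0.13) = 0.09396
  survey request: 0.43 × 0.24 × (1 − 0.15) = 0.08772
  generic spam: 0.07 × 0.31 × (1 − 0.54) = 0.009982
  newsletter: 0.10 × 0.89 × (1 − 0.84) = 0.01424
Normalizing constant Z = 0.09396 + 0.08772 + 0.009982 + 0.01424 = 0.2059.
P(phishing | evidence) = 0.09396 / 0.2059 ≈ 0.456
P(survey request | evidence) = 0.08772 / 0.2059 ≈ 0.426
P(generic spam | evidence) = 0.009982 / 0.2059 ≈ 0.048
P(newsletter | evidence) = 0.01424 / 0.2059 ≈ 0.069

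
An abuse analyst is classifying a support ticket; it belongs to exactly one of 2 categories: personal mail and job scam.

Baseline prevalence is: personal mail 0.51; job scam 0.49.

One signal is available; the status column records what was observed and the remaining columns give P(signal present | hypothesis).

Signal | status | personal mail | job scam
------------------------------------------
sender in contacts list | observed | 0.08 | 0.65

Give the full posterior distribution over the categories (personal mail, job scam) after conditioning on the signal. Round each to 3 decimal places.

0.114, 0.886

For each hypothesis, the unnormalized posterior weight is prior × likelihood:
  personal mail: 0.51 × 0.08 = 0.0408
  job scam: 0.49 × 0.65 = 0.3185
Marginal likelihood of the evidence = 0.3593.
P(personal mail | evidence) = 0.0408 / 0.3593 ≈ 0.114
P(job scam | evidence) = 0.3185 / 0.3593 ≈ 0.886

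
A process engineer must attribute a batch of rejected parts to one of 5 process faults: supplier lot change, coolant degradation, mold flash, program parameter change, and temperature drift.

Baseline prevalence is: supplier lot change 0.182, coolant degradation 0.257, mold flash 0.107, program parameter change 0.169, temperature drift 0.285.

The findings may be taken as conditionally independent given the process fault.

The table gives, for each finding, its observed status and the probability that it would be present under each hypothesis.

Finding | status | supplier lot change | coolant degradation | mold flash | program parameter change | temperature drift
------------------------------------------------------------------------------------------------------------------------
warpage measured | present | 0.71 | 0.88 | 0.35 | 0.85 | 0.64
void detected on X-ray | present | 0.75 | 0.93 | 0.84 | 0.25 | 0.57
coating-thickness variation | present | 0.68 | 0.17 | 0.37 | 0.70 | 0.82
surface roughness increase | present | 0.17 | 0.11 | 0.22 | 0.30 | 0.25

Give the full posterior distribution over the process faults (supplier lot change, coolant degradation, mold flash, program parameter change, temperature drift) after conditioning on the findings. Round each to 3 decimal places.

0.241, 0.084, 0.055, 0.162, 0.458

Multiply each prior by the joint likelihood of the evidence pattern:
  supplier lot change: 0.182 × 0.71 × 0.75 × 0.68 × 0.17 = 0.011203
  coolant degradation: 0.257 × 0.88 × 0.93 × 0.17 × 0.11 = 0.0039331
  mold flash: 0.107 × 0.35 × 0.84 × 0.37 × 0.22 = 0.0025607
  program parameter change: 0.169 × 0.85 × 0.25 × 0.70 × 0.30 = 0.0075416
  temperature drift: 0.285 × 0.64 × 0.57 × 0.82 × 0.25 = 0.021313
The unnormalized weights sum to 0.046552.
P(supplier lot change | evidence) = 0.011203 / 0.046552 ≈ 0.241
P(coolant degradation | evidence) = 0.0039331 / 0.046552 ≈ 0.084
P(mold flash | evidence) = 0.0025607 / 0.046552 ≈ 0.055
P(program parameter change | evidence) = 0.0075416 / 0.046552 ≈ 0.162
P(temperature drift | evidence) = 0.021313 / 0.046552 ≈ 0.458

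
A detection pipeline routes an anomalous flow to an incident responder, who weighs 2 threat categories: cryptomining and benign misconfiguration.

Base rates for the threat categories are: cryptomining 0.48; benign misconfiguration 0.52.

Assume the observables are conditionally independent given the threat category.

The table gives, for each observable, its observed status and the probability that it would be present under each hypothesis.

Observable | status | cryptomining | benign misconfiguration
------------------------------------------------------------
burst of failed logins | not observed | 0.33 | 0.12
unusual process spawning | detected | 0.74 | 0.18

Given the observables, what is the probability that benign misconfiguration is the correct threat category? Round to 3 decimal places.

For each hypothesis, the unnormalized posterior weight is prior × product of the observable likelihoods (using 1 − P(present | H) for each absent observable):
  cryptomining: 0.48 × (1 − 0.33) × 0.74 = 0.23798
  benign misconfiguration: 0.52 × (1 − 0.12) × 0.18 = 0.082368
Marginal likelihood of the evidence = 0.32035.
P(benign misconfiguration | evidence) = 0.082368 / 0.32035 ≈ 0.257.

0.257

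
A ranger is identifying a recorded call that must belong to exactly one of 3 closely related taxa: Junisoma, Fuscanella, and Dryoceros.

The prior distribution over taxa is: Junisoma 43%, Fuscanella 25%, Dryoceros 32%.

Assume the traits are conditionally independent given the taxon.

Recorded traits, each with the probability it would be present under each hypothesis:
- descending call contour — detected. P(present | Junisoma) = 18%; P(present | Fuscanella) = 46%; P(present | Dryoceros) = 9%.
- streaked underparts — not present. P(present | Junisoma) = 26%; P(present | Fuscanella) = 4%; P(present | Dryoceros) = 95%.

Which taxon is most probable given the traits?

By Bayes' rule with conditional independence, the unnormalized weight for each hypothesis is prior × ∏ likelihoods (using 1 − P(present | H) for each absent trait):
  Junisoma: 0.43 × 0.18 × (1 − 0.26) = 0.057276
  Fuscanella: 0.25 × 0.46 × (1 − 0.04) = 0.1104
  Dryoceros: 0.32 × 0.09 × (1 − 0.95) = 0.00144
The unnormalized weights sum to 0.16912.
P(Junisoma | evidence) ≈ 0.057276 / 0.16912 ≈ 0.339
P(Fuscanella | evidence) ≈ 0.1104 / 0.16912 ≈ 0.653
P(Dryoceros | evidence) ≈ 0.00144 / 0.16912 ≈ 0.009
The largest is 0.653, so Fuscanella is most probable.

Fuscanella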